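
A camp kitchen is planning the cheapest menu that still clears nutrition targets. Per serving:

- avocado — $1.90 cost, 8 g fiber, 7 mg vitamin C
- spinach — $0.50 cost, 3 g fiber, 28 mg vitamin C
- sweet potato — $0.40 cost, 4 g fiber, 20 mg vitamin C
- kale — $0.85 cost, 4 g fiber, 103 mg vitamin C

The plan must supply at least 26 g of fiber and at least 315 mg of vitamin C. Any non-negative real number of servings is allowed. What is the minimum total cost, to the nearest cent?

Two binding constraints pin down two serving amounts, so the optimal mix uses at most two foods. The candidates are each food alone (scaled to the tighter of fiber/vitamin C) and each pair with both constraints tight.
avocado only: max(26/8, 315/7) = 45 servings → $85.50.
spinach only: max(26/3, 315/28) = 11.25 servings → $5.62.
sweet potato only: max(26/4, 315/20) = 15.75 servings → $6.30.
kale only: max(26/4, 315/103) = 6.5 servings → $5.53.
avocado + spinach with both targets exact would need a negative amount; discard.
avocado + sweet potato: intersection lies outside the first quadrant.
avocado + kale with both tight: 1.781 servings and 2.937 servings → $5.88.
spinach + sweet potato: the both-tight solution has a negative serving — not a feasible corner.
spinach + kale with both tight: 7.198 servings and 1.102 servings → $4.54.
sweet potato + kale with both tight: 4.271 servings and 2.229 servings → $3.60.
Cheapest feasible corner: $3.60.

$3.60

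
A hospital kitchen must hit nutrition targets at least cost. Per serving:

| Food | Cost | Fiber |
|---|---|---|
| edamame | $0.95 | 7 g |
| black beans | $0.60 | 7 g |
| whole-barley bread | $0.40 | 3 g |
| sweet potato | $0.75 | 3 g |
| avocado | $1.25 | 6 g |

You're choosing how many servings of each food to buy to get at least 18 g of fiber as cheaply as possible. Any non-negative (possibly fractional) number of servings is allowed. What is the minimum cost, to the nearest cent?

$1.54

Cost per g of fiber: black beans $0.0857, whole-barley bread $0.1333, edamame $0.1357, avocado $0.2083, sweet potato $0.2500.
With no serving limits, use only black beans: 18 g / 7 g = 2.571 servings × $0.60 = $1.54.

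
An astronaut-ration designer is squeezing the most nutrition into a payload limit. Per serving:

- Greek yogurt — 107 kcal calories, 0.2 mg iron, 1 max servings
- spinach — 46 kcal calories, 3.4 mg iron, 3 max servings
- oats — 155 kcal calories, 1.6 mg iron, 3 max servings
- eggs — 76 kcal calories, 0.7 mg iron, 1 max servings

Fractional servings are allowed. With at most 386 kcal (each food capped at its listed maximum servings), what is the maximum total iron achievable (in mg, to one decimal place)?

12.8 mg

Iron per kcal: spinach 0.07391, oats 0.01032, eggs 0.009211, Greek yogurt 0.001869.
Take 3 servings of spinach: uses 138 kcal, +10.2 mg iron (running total 10.2 mg).
Take 1.6 servings of oats: uses 248 kcal, +2.6 mg iron (running total 12.8 mg).
Greedy by best ratio exhausts the calories allowance optimally: 12.8 mg.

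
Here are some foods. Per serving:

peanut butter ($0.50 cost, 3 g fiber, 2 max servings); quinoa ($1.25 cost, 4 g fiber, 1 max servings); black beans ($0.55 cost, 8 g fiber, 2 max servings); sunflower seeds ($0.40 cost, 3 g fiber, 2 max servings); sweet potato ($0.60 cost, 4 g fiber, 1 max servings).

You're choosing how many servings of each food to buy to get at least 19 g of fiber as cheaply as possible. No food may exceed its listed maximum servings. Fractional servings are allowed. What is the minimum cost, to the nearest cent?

$1.50

Cost per g of fiber: black beans $0.0688, sunflower seeds $0.1333, sweet potato $0.1500, peanut butter $0.1667, quinoa $0.3125.
Take 2 servings of black beans: +16.0 g fiber for $1.10 (total $1.10, still need 3.0 g).
Take 1 serving of sunflower seeds: +3.0 g fiber for $0.40 (total $1.50, still need 0.0 g).
Greedy by cheapest-per-g is optimal for a single linear constraint, so the minimum cost is $1.50.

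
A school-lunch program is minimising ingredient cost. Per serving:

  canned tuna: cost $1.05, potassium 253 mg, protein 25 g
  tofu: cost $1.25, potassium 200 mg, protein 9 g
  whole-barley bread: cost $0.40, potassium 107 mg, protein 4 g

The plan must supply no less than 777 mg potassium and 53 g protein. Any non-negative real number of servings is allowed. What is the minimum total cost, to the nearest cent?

canned tuna only: max(777/253, 53/25) = 3.071 servings → $3.22.
tofu only: max(777/200, 53/9) = 5.889 servings → $7.36.
whole-barley bread only: max(777/107, 53/4) = 13.25 servings → $5.30.
canned tuna + tofu with both tight: 1.325 servings and 2.209 servings → $4.15.
canned tuna + whole-barley bread with both tight: 1.541 servings and 3.618 servings → $3.07.
tofu + whole-barley bread: the both-tight solution has a negative serving — not a feasible corner.
So the least-cost plan costs $3.07.

$3.07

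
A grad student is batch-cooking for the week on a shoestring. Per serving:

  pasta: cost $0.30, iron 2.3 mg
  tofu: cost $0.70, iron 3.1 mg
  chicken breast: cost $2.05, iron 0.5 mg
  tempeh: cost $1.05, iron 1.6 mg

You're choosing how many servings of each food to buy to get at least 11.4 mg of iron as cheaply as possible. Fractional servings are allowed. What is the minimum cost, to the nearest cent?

Cost per mg of iron: pasta $0.1304, tofu $0.2258, tempeh $0.6562, chicken breast $4.1000.
With no serving limits, use only pasta: 11.4 mg / 2.3 mg = 4.957 servings × $0.30 = $1.49.

$1.49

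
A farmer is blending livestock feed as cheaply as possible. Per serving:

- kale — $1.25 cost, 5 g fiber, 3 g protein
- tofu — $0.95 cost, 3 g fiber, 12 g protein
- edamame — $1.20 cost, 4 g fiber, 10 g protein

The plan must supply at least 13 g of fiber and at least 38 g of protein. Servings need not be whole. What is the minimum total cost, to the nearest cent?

$3.84

An LP optimum is at a vertex; with two nutrient constraints at most two foods are used. Check each candidate.
kale only: max(13/5, 38/3) = 12.67 servings → $15.83.
tofu only: max(13/3, 38/12) = 4.333 servings → $4.12.
edamame only: max(13/4, 38/10) = 3.8 servings → $4.56.
kale + tofu with both tight: 0.8235 servings and 2.961 servings → $3.84.
kale + edamame: intersection lies outside the first quadrant.
tofu + edamame with both tight: 1.222 servings and 2.333 servings → $3.96.
So the least-cost plan costs $3.84.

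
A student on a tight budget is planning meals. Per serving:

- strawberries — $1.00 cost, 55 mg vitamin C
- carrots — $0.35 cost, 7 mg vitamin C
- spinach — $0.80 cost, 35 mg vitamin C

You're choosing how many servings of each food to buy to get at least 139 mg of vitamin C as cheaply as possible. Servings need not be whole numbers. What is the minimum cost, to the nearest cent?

Cost per mg of vitamin C: strawberries $0.0182, spinach $0.0229, carrots $0.0500.
With no serving limits, use only strawberries: 139 mg / 55 mg = 2.527 servings × $1.00 = $2.53.

$2.53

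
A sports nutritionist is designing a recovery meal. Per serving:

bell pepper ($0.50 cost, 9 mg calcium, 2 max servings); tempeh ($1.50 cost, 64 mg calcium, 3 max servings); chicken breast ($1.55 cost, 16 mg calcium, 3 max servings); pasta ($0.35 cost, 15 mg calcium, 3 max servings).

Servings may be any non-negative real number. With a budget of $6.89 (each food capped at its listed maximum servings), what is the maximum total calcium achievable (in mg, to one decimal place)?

258.5 mg

Calcium per dollar: pasta 42.86, tempeh 42.67, bell pepper 18, chicken breast 10.32.
Take 3 servings of pasta: spends $1.05, +45.0 mg calcium (running total 45.0 mg).
Take 3 servings of tempeh: spends $4.50, +192.0 mg calcium (running total 237.0 mg).
Take 2 servings of bell pepper: spends $1.00, +18.0 mg calcium (running total 255.0 mg).
Take 0.2194 servings of chicken breast: spends $0.34, +3.5 mg calcium (running total 258.5 mg).
Greedy by best ratio exhausts the cost allowance optimally: 258.5 mg.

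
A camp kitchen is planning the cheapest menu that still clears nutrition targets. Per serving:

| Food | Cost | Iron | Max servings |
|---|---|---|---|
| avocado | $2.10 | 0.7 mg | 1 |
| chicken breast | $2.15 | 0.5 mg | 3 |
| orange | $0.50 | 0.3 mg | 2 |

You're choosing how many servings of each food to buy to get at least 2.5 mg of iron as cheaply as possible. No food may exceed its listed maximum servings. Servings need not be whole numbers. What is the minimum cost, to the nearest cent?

Cost per mg of iron: orange $1.6667, avocado $3.0000, chicken breast $4.3000.
Take 2 servings of orange: +0.6 mg iron for $1.00 (total $1.00, still need 1.9 mg).
Take 1 serving of avocado: +0.7 mg iron for $2.10 (total $3.10, still need 1.2 mg).
Take 2.4 servings of chicken breast: +1.2 mg iron for $5.16 (total $8.26, still need 0.0 mg).
Filling from the cheapest source first is optimal under one linear minimum: $8.26.

$8.26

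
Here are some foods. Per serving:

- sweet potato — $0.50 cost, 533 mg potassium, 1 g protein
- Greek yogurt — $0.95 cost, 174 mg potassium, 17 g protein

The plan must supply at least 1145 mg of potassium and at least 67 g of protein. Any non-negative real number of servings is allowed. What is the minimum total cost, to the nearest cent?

$4.13

A basic optimal solution has at most two foods positive. Try each food alone and each pair with both targets met exactly.
sweet potato only: max(1145/533, 67/1) = 67 servings → $33.50.
Greek yogurt only: max(1145/174, 67/17) = 6.58 servings → $6.25.
sweet potato + Greek yogurt with both tight: 0.8785 servings and 3.89 servings → $4.13.
Cheapest feasible corner: $4.13.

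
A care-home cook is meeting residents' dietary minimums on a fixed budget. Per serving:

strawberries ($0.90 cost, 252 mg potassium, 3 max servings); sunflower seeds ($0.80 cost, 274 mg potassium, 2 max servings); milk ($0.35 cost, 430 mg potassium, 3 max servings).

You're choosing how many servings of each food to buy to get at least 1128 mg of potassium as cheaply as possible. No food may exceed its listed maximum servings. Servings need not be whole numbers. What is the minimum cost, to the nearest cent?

Cost per mg of potassium: milk $0.0008, sunflower seeds $0.0029, strawberries $0.0036.
Take 2.623 servings of milk: +1128.0 mg potassium for $0.92 (total $0.92, still need 0.0 mg).
Greedy by cheapest-per-mg is optimal for a single linear constraint, so the minimum cost is $0.92.

$0.92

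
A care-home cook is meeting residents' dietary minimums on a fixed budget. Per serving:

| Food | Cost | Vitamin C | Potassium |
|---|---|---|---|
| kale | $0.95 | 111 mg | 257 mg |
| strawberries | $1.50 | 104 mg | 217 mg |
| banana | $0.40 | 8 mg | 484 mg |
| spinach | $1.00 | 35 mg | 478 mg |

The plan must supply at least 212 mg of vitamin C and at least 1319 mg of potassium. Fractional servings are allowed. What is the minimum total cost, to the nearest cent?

With two linear requirements the optimum uses one or two foods; enumerate the corners.
kale only: max(212/111, 1319/257) = 5.132 servings → $4.88.
strawberries only: max(212/104, 1319/217) = 6.078 servings → $9.12.
banana only: max(212/8, 1319/484) = 26.5 servings → $10.60.
spinach only: max(212/35, 1319/478) = 6.057 servings → $6.06.
kale + strawberries with both targets exact would need a negative amount; discard.
kale + banana with both tight: 1.782 servings and 1.779 servings → $2.40.
kale + spinach with both tight: 1.252 servings and 2.086 servings → $3.28.
strawberries + banana with both tight: 1.894 servings and 1.876 servings → $3.59.
strawberries + spinach with both tight: 1.31 servings and 2.165 servings → $4.13.
banana + spinach: the both-tight solution has a negative serving — not a feasible corner.
The minimum over all feasible corners is $2.40.

$2.40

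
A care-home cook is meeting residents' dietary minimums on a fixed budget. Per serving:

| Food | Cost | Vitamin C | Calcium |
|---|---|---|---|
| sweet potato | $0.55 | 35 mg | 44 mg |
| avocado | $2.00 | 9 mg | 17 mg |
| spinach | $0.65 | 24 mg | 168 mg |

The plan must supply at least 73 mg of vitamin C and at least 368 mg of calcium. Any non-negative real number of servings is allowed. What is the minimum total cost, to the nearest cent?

An LP optimum is at a vertex; with two nutrient constraints at most two foods are used. Check each candidate.
sweet potato only: max(73/35, 368/44) = 8.364 servings → $4.60.
avocado only: max(73/9, 368/17) = 21.65 servings → $43.29.
spinach only: max(73/24, 368/168) = 3.042 servings → $1.98.
sweet potato + avocado: intersection lies outside the first quadrant.
sweet potato + spinach with both tight: 0.7114 servings and 2.004 servings → $1.69.
avocado + spinach with both tight: 3.109 servings and 1.876 servings → $7.44.
Cheapest feasible corner: $1.69.

$1.69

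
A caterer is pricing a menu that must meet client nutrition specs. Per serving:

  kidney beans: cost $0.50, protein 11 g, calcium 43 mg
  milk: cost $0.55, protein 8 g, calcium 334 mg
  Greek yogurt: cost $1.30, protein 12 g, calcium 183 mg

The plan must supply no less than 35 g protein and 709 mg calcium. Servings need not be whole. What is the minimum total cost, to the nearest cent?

Compare the cost at each extreme point of the feasible region.
kidney beans only: max(35/11, 709/43) = 16.49 servings → $8.24.
milk only: max(35/8, 709/334) = 4.375 servings → $2.41.
Greek yogurt only: max(35/12, 709/183) = 3.874 servings → $5.04.
kidney beans + milk with both tight: 1.807 servings and 1.89 servings → $1.94.
kidney beans + Greek yogurt: the both-tight solution has a negative serving — not a feasible corner.
milk + Greek yogurt with both tight: 0.8267 servings and 2.366 servings → $3.53.
Cheapest feasible corner: $1.94.

$1.94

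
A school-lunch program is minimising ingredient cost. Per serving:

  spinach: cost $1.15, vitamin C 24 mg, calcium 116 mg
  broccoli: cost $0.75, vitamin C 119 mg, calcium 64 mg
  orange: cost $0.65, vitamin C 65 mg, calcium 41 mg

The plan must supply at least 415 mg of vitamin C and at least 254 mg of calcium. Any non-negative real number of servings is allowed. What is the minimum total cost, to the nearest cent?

spinach only: max(415/24, 254/116) = 17.29 servings → $19.89.
broccoli only: max(415/119, 254/64) = 3.969 servings → $2.98.
orange only: max(415/65, 254/41) = 6.385 servings → $4.15.
spinach + broccoli with both tight: 0.2988 servings and 3.427 servings → $2.91.
spinach + orange: the both-tight solution has a negative serving — not a feasible corner.
broccoli + orange with both tight: 0.7024 servings and 5.099 servings → $3.84.
Cheapest feasible corner: $2.91.

$2.91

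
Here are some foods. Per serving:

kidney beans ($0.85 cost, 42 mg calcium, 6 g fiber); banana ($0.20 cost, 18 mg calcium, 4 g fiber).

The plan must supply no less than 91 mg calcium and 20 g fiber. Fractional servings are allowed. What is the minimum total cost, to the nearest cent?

This is a tiny linear program; its minimum lies at a vertex of the feasible set. List the vertices and price them.
kidney beans only: max(91/42, 20/6) = 3.333 servings → $2.83.
banana only: max(91/18, 20/4) = 5.056 servings → $1.01.
kidney beans + banana with both tight: 0.06667 servings and 4.9 servings → $1.04.
Cheapest feasible corner: $1.01.

$1.01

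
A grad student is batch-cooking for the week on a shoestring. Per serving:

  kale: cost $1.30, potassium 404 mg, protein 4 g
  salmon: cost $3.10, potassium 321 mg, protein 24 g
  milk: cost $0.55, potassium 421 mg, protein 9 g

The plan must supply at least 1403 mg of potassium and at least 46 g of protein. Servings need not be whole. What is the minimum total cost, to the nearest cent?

$2.81

A basic optimal solution has at most two foods positive. Try each food alone and each pair with both targets met exactly.
kale only: max(1403/404, 46/4) = 11.5 servings → $14.95.
salmon only: max(1403/321, 46/24) = 4.371 servings → $13.55.
milk only: max(1403/421, 46/9) = 5.111 servings → $2.81.
kale + salmon with both tight: 2.248 servings and 1.542 servings → $7.70.
kale + milk: the both-tight solution has a negative serving — not a feasible corner.
salmon + milk with both tight: 0.934 servings and 2.62 servings → $4.34.
So the least-cost plan costs $2.81.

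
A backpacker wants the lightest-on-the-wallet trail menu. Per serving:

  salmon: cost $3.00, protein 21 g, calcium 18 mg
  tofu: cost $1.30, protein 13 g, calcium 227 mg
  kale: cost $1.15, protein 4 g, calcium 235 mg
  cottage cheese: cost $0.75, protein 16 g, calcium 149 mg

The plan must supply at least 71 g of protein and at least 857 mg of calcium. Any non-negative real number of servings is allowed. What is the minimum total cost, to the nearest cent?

Two binding constraints pin down two serving amounts, so the optimal mix uses at most two foods. The candidates are each food alone (scaled to the tighter of protein/calcium) and each pair with both constraints tight.
salmon only: max(71/21, 857/18) = 47.61 servings → $142.83.
tofu only: max(71/13, 857/227) = 5.462 servings → $7.10.
kale only: max(71/4, 857/235) = 17.75 servings → $20.41.
cottage cheese only: max(71/16, 857/149) = 5.752 servings → $4.31.
salmon + tofu with both tight: 1.098 servings and 3.688 servings → $8.09.
salmon + kale with both tight: 2.726 servings and 3.438 servings → $12.13.
salmon + cottage cheese: intersection lies outside the first quadrant.
tofu + kale: the both-tight solution has a negative serving — not a feasible corner.
tofu + cottage cheese with both tight: 1.848 servings and 2.936 servings → $4.60.
kale + cottage cheese with both tight: 0.9902 servings and 4.19 servings → $4.28.
Cheapest feasible corner: $4.28.

$4.28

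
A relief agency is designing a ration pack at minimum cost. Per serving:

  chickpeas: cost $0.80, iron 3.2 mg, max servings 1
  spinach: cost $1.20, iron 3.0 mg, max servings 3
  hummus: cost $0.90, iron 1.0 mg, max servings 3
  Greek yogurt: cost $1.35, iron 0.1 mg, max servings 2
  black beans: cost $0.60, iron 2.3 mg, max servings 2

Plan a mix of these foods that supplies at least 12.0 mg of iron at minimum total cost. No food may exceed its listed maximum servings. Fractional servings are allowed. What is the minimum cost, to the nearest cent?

$3.68

Cost per mg of iron: chickpeas $0.2500, black beans $0.2609, spinach $0.4000, hummus $0.9000, Greek yogurt $13.5000.
Take 1 serving of chickpeas: +3.2 mg iron for $0.80 (total $0.80, still need 8.8 mg).
Take 2 servings of black beans: +4.6 mg iron for $1.20 (total $2.00, still need 4.2 mg).
Take 1.4 servings of spinach: +4.2 mg iron for $1.68 (total $3.68, still need 0.0 mg).
Filling from the cheapest source first is optimal under one linear minimum: $3.68.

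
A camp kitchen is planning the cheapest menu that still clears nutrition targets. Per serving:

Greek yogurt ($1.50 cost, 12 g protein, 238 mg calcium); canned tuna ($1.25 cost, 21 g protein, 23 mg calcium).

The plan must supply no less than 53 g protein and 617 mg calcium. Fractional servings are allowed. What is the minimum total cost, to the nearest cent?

Greek yogurt only: max(53/12, 617/238) = 4.417 servings → $6.62.
canned tuna only: max(53/21, 617/23) = 26.83 servings → $33.53.
Greek yogurt + canned tuna with both tight: 2.486 servings and 1.103 servings → $5.11.
The minimum over all feasible corners is $5.11.

$5.11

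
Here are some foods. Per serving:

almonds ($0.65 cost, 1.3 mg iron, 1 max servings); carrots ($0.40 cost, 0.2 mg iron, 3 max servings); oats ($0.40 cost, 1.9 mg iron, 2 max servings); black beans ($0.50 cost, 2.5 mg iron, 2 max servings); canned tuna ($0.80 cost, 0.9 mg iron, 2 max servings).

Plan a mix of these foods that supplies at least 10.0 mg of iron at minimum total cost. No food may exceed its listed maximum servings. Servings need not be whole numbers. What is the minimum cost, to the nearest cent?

$2.40

Cost per mg of iron: black beans $0.2000, oats $0.2105, almonds $0.5000, canned tuna $0.8889, carrots $2.0000.
Take 2 servings of black beans: +5.0 mg iron for $1.00 (total $1.00, still need 5.0 mg).
Take 2 servings of oats: +3.8 mg iron for $0.80 (total $1.80, still need 1.2 mg).
Take 0.9231 servings of almonds: +1.2 mg iron for $0.60 (total $2.40, still need 0.0 mg).
Filling from the cheapest source first is optimal under one linear minimum: $2.40.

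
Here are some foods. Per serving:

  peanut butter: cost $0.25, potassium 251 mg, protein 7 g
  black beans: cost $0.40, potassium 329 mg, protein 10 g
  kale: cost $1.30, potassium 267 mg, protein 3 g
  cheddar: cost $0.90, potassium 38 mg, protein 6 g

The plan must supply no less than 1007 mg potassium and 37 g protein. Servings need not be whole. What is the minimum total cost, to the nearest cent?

Check every corner: each single food scaled to meet both minima, and each pair solved so both constraints bind.
peanut butter only: max(1007/251, 37/7) = 5.286 servings → $1.32.
black beans only: max(1007/329, 37/10) = 3.7 servings → $1.48.
kale only: max(1007/267, 37/3) = 12.33 servings → $16.03.
cheddar only: max(1007/38, 37/6) = 26.5 servings → $23.85.
peanut butter + black beans: intersection lies outside the first quadrant.
peanut butter + kale: the both-tight solution has a negative serving — not a feasible corner.
peanut butter + cheddar with both tight: 3.739 servings and 1.805 servings → $2.56.
black beans + kale with both targets exact would need a negative amount; discard.
black beans + cheddar with both tight: 2.908 servings and 1.319 servings → $2.35.
kale + cheddar with both tight: 3.116 servings and 4.609 servings → $8.20.
Cheapest feasible corner: $1.32.

$1.32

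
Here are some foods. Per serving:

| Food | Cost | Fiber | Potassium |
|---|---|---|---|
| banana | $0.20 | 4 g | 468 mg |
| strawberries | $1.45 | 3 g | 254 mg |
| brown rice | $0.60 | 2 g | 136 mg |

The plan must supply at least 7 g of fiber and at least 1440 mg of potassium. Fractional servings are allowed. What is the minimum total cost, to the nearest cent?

For a min-cost LP with two ≥-constraints, a basic feasible solution has at most two positive variables.
banana only: max(7/4, 1440/468) = 3.077 servings → $0.62.
strawberries only: max(7/3, 1440/254) = 5.669 servings → $8.22.
brown rice only: max(7/2, 1440/136) = 10.59 servings → $6.35.
banana + strawberries with both targets exact would need a negative amount; discard.
banana + brown rice: intersection lies outside the first quadrant.
strawberries + brown rice: the both-tight solution has a negative serving — not a feasible corner.
Cheapest feasible corner: $0.62.

$0.62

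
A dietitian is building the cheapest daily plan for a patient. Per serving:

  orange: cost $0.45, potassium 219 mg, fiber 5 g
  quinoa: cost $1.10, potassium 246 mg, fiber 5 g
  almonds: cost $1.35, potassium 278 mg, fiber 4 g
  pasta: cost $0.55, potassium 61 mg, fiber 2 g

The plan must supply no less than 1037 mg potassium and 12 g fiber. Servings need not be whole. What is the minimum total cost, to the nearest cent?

Minimising a linear cost over {potassium ≥ 1037, fiber ≥ 12, servings ≥ 0} — the optimum is at a vertex, using one or two foods.
orange only: max(1037/219, 12/5) = 4.735 servings → $2.13.
quinoa only: max(1037/246, 12/5) = 4.215 servings → $4.64.
almonds only: max(1037/278, 12/4) = 3.73 servings → $5.04.
pasta only: max(1037/61, 12/2) = 17 servings → $9.35.
orange + quinoa: intersection lies outside the first quadrant.
orange + almonds with both targets exact would need a negative amount; discard.
orange + pasta with both targets exact would need a negative amount; discard.
quinoa + almonds: the both-tight solution has a negative serving — not a feasible corner.
quinoa + pasta: the both-tight solution has a negative serving — not a feasible corner.
almonds + pasta: intersection lies outside the first quadrant.
Cheapest feasible corner: $2.13.

$2.13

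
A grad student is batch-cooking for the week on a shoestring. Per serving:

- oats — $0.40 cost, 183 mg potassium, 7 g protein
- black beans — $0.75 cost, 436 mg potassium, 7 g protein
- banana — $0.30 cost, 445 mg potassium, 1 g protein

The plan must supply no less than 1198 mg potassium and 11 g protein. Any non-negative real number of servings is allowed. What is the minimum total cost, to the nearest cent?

At the optimum either one food covers both requirements or two foods hit both targets exactly; no other combination can be cheaper.
oats only: max(1198/183, 11/7) = 6.546 servings → $2.62.
black beans only: max(1198/436, 11/7) = 2.748 servings → $2.06.
banana only: max(1198/445, 11/1) = 11 servings → $3.30.
oats + black beans with both targets exact would need a negative amount; discard.
oats + banana with both tight: 1.261 servings and 2.174 servings → $1.16.
black beans + banana with both tight: 1.38 servings and 1.34 servings → $1.44.
So the least-cost plan costs $1.16.

$1.16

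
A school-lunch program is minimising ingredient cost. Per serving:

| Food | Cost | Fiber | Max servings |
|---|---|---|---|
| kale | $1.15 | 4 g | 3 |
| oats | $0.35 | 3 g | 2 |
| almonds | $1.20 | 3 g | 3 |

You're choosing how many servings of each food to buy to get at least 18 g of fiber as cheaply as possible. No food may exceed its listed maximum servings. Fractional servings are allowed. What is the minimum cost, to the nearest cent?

Cost per g of fiber: oats $0.1167, kale $0.2875, almonds $0.4000.
Take 2 servings of oats: +6.0 g fiber for $0.70 (total $0.70, still need 12.0 g).
Take 3 servings of kale: +12.0 g fiber for $3.45 (total $4.15, still need 0.0 g).
Greedy by cheapest-per-g is optimal for a single linear constraint, so the minimum cost is $4.15.

$4.15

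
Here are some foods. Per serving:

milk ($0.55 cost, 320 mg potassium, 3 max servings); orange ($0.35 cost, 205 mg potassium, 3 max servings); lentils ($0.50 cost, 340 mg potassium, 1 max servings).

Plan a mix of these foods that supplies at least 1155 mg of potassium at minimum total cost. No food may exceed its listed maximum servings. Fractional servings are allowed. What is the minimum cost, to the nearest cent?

$1.89

Cost per mg of potassium: lentils $0.0015, orange $0.0017, milk $0.0017.
Take 1 serving of lentils: +340.0 mg potassium for $0.50 (total $0.50, still need 815.0 mg).
Take 3 servings of orange: +615.0 mg potassium for $1.05 (total $1.55, still need 200.0 mg).
Take 0.625 servings of milk: +200.0 mg potassium for $0.34 (total $1.89, still need 0.0 mg).
Filling from the cheapest source first is optimal under one linear minimum: $1.89.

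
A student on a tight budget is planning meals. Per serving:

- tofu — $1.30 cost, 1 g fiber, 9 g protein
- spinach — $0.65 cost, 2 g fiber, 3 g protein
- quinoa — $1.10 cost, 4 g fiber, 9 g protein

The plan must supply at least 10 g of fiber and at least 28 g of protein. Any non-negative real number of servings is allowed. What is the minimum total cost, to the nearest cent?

Minimising a linear cost over {fiber ≥ 10, protein ≥ 28, servings ≥ 0} — the optimum is at a vertex, using one or two foods.
tofu only: max(10/1, 28/9) = 10 servings → $13.00.
spinach only: max(10/2, 28/3) = 9.333 servings → $6.07.
quinoa only: max(10/4, 28/9) = 3.111 servings → $3.42.
tofu + spinach with both tight: 1.733 servings and 4.133 servings → $4.94.
tofu + quinoa with both tight: 0.8148 servings and 2.296 servings → $3.59.
spinach + quinoa with both targets exact would need a negative amount; discard.
Cheapest feasible corner: $3.42.

$3.42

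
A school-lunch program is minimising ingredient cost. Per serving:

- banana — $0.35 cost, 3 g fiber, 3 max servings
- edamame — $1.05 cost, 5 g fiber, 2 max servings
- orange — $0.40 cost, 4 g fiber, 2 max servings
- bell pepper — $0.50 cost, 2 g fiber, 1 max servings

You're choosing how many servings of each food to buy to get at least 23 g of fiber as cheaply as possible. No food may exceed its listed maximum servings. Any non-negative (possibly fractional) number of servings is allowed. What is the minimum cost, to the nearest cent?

Cost per g of fiber: orange $0.1000, banana $0.1167, edamame $0.2100, bell pepper $0.2500.
Take 2 servings of orange: +8.0 g fiber for $0.80 (total $0.80, still need 15.0 g).
Take 3 servings of banana: +9.0 g fiber for $1.05 (total $1.85, still need 6.0 g).
Take 1.2 servings of edamame: +6.0 g fiber for $1.26 (total $3.11, still need 0.0 g).
Filling from the cheapest source first is optimal under one linear minimum: $3.11.

$3.11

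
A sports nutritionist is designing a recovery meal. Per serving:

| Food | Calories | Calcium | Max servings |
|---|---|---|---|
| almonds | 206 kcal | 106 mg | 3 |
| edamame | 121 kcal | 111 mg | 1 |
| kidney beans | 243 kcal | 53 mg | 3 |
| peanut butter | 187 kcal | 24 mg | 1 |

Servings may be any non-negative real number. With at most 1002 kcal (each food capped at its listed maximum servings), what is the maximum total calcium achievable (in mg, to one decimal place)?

486.4 mg

Calcium per kcal: edamame 0.9174, almonds 0.5146, kidney beans 0.2181, peanut butter 0.1283.
Take 1 serving of edamame: uses 121 kcal, +111.0 mg calcium (running total 111.0 mg).
Take 3 servings of almonds: uses 618 kcal, +318.0 mg calcium (running total 429.0 mg).
Take 1.082 servings of kidney beans: uses 263 kcal, +57.4 mg calcium (running total 486.4 mg).
Greedy by best ratio exhausts the calories allowance optimally: 486.4 mg.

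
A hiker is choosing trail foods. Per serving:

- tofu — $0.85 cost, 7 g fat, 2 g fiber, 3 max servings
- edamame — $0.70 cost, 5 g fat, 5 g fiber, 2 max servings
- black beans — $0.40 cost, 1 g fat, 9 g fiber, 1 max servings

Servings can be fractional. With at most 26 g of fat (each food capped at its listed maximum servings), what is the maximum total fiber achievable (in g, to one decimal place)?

Fiber per g fat: black beans 9, edamame 1, tofu 0.2857.
Take 1 serving of black beans: uses 1 g fat, +9.0 g fiber (running total 9.0 g).
Take 2 servings of edamame: uses 10 g fat, +10.0 g fiber (running total 19.0 g).
Take 2.143 servings of tofu: uses 15 g fat, +4.3 g fiber (running total 23.3 g).
Filling greedily by fiber-per-g fat is optimal for one linear limit, giving 23.3 g.

23.3 g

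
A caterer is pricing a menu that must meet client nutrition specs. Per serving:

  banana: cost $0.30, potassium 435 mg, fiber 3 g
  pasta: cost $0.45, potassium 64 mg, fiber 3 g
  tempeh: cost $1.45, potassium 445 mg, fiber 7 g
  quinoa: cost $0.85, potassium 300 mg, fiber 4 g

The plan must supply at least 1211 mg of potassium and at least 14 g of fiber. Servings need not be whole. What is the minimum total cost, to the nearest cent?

An LP optimum is at a vertex; with two nutrient constraints at most two foods are used. Check each candidate.
banana only: max(1211/435, 14/3) = 4.667 servings → $1.40.
pasta only: max(1211/64, 14/3) = 18.92 servings → $8.51.
tempeh only: max(1211/445, 14/7) = 2.721 servings → $3.95.
quinoa only: max(1211/300, 14/4) = 4.037 servings → $3.43.
banana + pasta with both tight: 2.459 servings and 2.208 servings → $1.73.
banana + tempeh with both tight: 1.314 servings and 1.437 servings → $2.48.
banana + quinoa with both tight: 0.7667 servings and 2.925 servings → $2.72.
pasta + tempeh with both targets exact would need a negative amount; discard.
pasta + quinoa with both targets exact would need a negative amount; discard.
tempeh + quinoa: intersection lies outside the first quadrant.
The minimum over all feasible corners is $1.40.

$1.40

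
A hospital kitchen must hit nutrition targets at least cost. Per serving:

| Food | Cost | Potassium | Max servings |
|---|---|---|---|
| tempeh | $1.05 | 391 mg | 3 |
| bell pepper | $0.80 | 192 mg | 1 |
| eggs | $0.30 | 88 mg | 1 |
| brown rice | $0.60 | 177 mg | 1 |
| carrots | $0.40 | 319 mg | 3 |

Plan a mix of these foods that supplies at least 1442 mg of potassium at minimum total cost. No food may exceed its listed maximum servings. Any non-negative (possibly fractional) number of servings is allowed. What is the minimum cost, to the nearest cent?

$2.50

Cost per mg of potassium: carrots $0.0013, tempeh $0.0027, brown rice $0.0034, eggs $0.0034, bell pepper $0.0042.
Take 3 servings of carrots: +957.0 mg potassium for $1.20 (total $1.20, still need 485.0 mg).
Take 1.24 servings of tempeh: +485.0 mg potassium for $1.30 (total $2.50, still need 0.0 mg).
Greedy by cheapest-per-mg is optimal for a single linear constraint, so the minimum cost is $2.50.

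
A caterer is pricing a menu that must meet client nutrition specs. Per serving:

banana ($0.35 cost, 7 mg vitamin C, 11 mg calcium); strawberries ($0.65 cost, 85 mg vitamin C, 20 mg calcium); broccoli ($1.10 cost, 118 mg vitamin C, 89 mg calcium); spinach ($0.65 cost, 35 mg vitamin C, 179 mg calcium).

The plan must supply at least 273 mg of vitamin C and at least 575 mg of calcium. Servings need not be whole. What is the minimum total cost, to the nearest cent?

$3.23

banana only: max(273/7, 575/11) = 52.27 servings → $18.30.
strawberries only: max(273/85, 575/20) = 28.75 servings → $18.69.
broccoli only: max(273/118, 575/89) = 6.461 servings → $7.11.
spinach only: max(273/35, 575/179) = 7.8 servings → $5.07.
banana + strawberries: intersection lies outside the first quadrant.
banana + broccoli with both targets exact would need a negative amount; discard.
banana + spinach with both tight: 33.11 servings and 1.177 servings → $12.35.
strawberries + broccoli: the both-tight solution has a negative serving — not a feasible corner.
strawberries + spinach with both tight: 1.98 servings and 2.991 servings → $3.23.
broccoli + spinach with both tight: 1.596 servings and 2.419 servings → $3.33.
Cheapest feasible corner: $3.23.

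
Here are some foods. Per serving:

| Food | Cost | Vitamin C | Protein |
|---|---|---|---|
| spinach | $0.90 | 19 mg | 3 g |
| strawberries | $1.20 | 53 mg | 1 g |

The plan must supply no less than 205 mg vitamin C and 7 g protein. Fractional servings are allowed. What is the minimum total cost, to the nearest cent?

$5.20

For a min-cost LP with two ≥-constraints, a basic feasible solution has at most two positive variables.
spinach only: max(205/19, 7/3) = 10.79 servings → $9.71.
strawberries only: max(205/53, 7/1) = 7 servings → $8.40.
spinach + strawberries with both tight: 1.186 servings and 3.443 servings → $5.20.
So the least-cost plan costs $5.20.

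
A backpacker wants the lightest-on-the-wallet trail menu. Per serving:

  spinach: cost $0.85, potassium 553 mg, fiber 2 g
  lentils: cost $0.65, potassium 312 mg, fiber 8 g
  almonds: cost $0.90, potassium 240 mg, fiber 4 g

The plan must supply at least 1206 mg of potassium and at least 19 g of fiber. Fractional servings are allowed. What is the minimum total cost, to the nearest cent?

$2.22

spinach only: max(1206/553, 19/2) = 9.5 servings → $8.07.
lentils only: max(1206/312, 19/8) = 3.865 servings → $2.51.
almonds only: max(1206/240, 19/4) = 5.025 servings → $4.52.
spinach + lentils with both tight: 0.9789 servings and 2.13 servings → $2.22.
spinach + almonds with both tight: 0.1524 servings and 4.674 servings → $4.34.
lentils + almonds with both targets exact would need a negative amount; discard.
So the least-cost plan costs $2.22.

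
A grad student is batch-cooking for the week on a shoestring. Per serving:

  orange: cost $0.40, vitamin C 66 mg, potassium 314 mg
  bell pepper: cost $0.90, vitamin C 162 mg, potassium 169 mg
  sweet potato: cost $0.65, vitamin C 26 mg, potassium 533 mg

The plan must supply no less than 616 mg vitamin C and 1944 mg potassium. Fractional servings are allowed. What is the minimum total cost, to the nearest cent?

$3.60

orange only: max(616/66, 1944/314) = 9.333 servings → $3.73.
bell pepper only: max(616/162, 1944/169) = 11.5 servings → $10.35.
sweet potato only: max(616/26, 1944/533) = 23.69 servings → $15.40.
orange + bell pepper with both tight: 5.309 servings and 1.64 servings → $3.60.
orange + sweet potato: the both-tight solution has a negative serving — not a feasible corner.
bell pepper + sweet potato with both tight: 3.39 servings and 2.573 servings → $4.72.
Cheapest feasible corner: $3.60.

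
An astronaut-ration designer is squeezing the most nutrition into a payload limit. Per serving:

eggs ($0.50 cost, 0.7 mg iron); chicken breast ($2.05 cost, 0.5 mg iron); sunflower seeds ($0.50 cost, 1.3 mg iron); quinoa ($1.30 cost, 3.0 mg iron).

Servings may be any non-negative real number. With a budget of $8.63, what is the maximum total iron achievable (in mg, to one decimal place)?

22.4 mg

Iron per dollar: sunflower seeds 2.6, quinoa 2.308, eggs 1.4, chicken breast 0.2439.
With no serving limits, spend the whole cost allowance on sunflower seeds: $8.63 / $0.50 × 1.3 mg = 22.4 mg.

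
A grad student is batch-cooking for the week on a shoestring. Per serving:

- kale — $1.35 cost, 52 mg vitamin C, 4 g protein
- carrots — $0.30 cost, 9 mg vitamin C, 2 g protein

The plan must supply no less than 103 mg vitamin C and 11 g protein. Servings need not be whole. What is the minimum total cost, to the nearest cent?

Compare the cost at each extreme point of the feasible region.
kale only: max(103/52, 11/4) = 2.75 servings → $3.71.
carrots only: max(103/9, 11/2) = 11.44 servings → $3.43.
kale + carrots with both tight: 1.574 servings and 2.353 servings → $2.83.
So the least-cost plan costs $2.83.

$2.83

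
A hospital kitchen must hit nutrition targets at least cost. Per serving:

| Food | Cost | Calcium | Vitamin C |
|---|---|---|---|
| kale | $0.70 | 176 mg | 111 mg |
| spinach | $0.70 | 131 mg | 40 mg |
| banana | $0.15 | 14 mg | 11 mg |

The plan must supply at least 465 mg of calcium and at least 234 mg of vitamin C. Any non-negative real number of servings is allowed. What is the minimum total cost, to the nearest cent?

$1.85

An LP optimum is at a vertex; with two nutrient constraints at most two foods are used. Check each candidate.
kale only: max(465/176, 234/111) = 2.642 servings → $1.85.
spinach only: max(465/131, 234/40) = 5.85 servings → $4.09.
banana only: max(465/14, 234/11) = 33.21 servings → $4.98.
kale + spinach with both tight: 1.607 servings and 1.391 servings → $2.10.
kale + banana: the both-tight solution has a negative serving — not a feasible corner.
spinach + banana with both tight: 2.087 servings and 13.68 servings → $3.51.
Cheapest feasible corner: $1.85.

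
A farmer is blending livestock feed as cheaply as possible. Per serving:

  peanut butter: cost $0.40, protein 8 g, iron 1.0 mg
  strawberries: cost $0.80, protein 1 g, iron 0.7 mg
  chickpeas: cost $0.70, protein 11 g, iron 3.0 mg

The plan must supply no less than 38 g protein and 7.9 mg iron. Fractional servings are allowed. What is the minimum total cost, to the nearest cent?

$2.19

peanut butter only: max(38/8, 7.9/1.0) = 7.9 servings → $3.16.
strawberries only: max(38/1, 7.9/0.7) = 38 servings → $30.40.
chickpeas only: max(38/11, 7.9/3.0) = 3.455 servings → $2.42.
peanut butter + strawberries with both tight: 4.065 servings and 5.478 servings → $6.01.
peanut butter + chickpeas with both tight: 2.085 servings and 1.938 servings → $2.19.
strawberries + chickpeas: the both-tight solution has a negative serving — not a feasible corner.
The minimum over all feasible corners is $2.19.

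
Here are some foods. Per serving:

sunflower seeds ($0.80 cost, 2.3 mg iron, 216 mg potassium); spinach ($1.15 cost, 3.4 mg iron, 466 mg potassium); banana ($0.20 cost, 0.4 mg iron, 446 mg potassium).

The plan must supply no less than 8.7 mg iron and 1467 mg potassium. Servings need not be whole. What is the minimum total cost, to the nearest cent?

$2.99

This is a tiny linear program; its minimum lies at a vertex of the feasible set. List the vertices and price them.
sunflower seeds only: max(8.7/2.3, 1467/216) = 6.792 servings → $5.43.
spinach only: max(8.7/3.4, 1467/466) = 3.148 servings → $3.62.
banana only: max(8.7/0.4, 1467/446) = 21.75 servings → $4.35.
sunflower seeds + spinach: intersection lies outside the first quadrant.
sunflower seeds + banana with both tight: 3.506 servings and 1.591 servings → $3.12.
spinach + banana with both tight: 2.476 servings and 0.702 servings → $2.99.
The minimum over all feasible corners is $2.99.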